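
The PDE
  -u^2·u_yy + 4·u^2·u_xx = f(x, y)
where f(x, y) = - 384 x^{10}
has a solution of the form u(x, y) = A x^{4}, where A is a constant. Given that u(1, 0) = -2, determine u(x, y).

Substitute the ansatz u = A x^{4} into the left-hand side.
Derivatives of the ansatz:
  u_yy = 0
  u_xx = 12 A x^{2}
Term by term:
  -u^2·u_yy = 0
  4·u^2·u_xx = 48 A^{3} x^{10}
So the left-hand side equals
  48 A^{3} x^{10}
This must equal f(x, y) = - 384 x^{10} identically.
Matching coefficients of the independent functions:
  [x^{10}]:  48 A^{3} = -384
Solving: A = -2.
Check against the point condition:
  u(1, 0) = -2  ⟹  A = -2  ✓
Hence u(x, y) = - 2 x^{4}.

Answer: u(x, y) = - 2 x^{4}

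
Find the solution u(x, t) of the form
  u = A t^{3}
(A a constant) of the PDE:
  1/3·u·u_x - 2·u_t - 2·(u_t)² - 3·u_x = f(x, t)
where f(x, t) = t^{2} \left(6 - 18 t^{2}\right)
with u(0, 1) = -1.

Substitute the ansatz u = A t^{3} into the left-hand side.
Derivatives of the ansatz:
  u_x = 0
  u_t = 3 A t^{2}
Term by term:
  1/3·u·u_x = 0
  -2·u_t = - 6 A t^{2}
  -2·(u_t)² = - 18 A^{2} t^{4}
  -3·u_x = 0
So the left-hand side equals
  - 18 A^{2} t^{4} - 6 A t^{2}
This must equal f(x, t) identically; expanded, f = - 18 t^{4} + 6 t^{2}.
Matching coefficients of the independent functions:
  [t^{2}]:  - 6 A = 6
  [t^{4}]:  - 18 A^{2} = -18
Solving: A = -1.
Check against the point condition:
  u(0, 1) = -1  ⟹  A = -1  ✓
Hence u(x, t) = - t^{3}.

Answer: u(x, t) = - t^{3}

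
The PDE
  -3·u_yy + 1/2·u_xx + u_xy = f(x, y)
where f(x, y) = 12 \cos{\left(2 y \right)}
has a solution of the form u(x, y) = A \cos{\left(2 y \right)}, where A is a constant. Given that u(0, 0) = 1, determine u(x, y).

Substitute the ansatz u = A \cos{\left(2 y \right)} into the left-hand side.
Derivatives of the ansatz:
  u_yy = - 4 A \cos{\left(2 y \right)}
  u_xx = 0
  u_xy = 0
Term by term:
  -3·u_yy = 12 A \cos{\left(2 y \right)}
  1/2·u_xx = 0
  u_xy = 0
So the left-hand side equals
  12 A \cos{\left(2 y \right)}
This must equal f(x, y) = 12 \cos{\left(2 y \right)} identically.
Matching coefficients of the independent functions:
  [\cos{\left(2 y \right)}]:  12 A = 12
Solving: A = 1.
Check against the point condition:
  u(0, 0) = 1  ⟹  A = 1  ✓
Hence u(x, y) = \cos{\left(2 y \right)}.

Answer: u(x, y) = \cos{\left(2 y \right)}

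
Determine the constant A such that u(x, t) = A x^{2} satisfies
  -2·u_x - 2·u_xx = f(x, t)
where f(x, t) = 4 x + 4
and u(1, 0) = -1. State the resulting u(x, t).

Substitute the ansatz u = A x^{2} into the left-hand side.
Derivatives of the ansatz:
  u_x = 2 A x
  u_xx = 2 A
Term by term:
  -2·u_x = - 4 A x
  -2·u_xx = - 4 A
So the left-hand side equals
  - 4 A x - 4 A
This must equal f(x, t) = 4 x + 4 identically.
Matching coefficients of the independent functions:
  [constant term, x]:  - 4 A = 4
Solving: A = -1.
Check against the point condition:
  u(1, 0) = -1  ⟹  A = -1  ✓
Hence u(x, t) = - x^{2}.

Answer: u(x, t) = - x^{2}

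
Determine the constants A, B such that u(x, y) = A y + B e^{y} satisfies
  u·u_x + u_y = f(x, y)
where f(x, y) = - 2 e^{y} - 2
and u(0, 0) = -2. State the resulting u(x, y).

Answer: u(x, y) = - 2 y - 2 e^{y}

Derivation:
Substitute the ansatz u = A y + B e^{y} into the left-hand side.
Derivatives of the ansatz:
  u_x = 0
  u_y = A + B e^{y}
Term by term:
  u·u_x = 0
  u_y = A + B e^{y}
So the left-hand side equals
  A + B e^{y}
This must equal f(x, y) = - 2 e^{y} - 2 identically.
Matching coefficients of the independent functions:
  [constant term]:  A = -2
  [e^{y}]:  B = -2
Solving: A = -2, B = -2.
Check against the point condition:
  u(0, 0) = -2  ⟹  B = -2  ✓
Hence u(x, y) = - 2 y - 2 e^{y}.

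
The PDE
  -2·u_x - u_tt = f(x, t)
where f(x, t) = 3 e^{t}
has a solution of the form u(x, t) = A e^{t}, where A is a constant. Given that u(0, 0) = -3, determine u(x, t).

Substitute the ansatz u = A e^{t} into the left-hand side.
Derivatives of the ansatz:
  u_x = 0
  u_tt = A e^{t}
Term by term:
  -2·u_x = 0
  -u_tt = - A e^{t}
So the left-hand side equals
  - A e^{t}
This must equal f(x, t) = 3 e^{t} identically.
Matching coefficients of the independent functions:
  [e^{t}]:  - A = 3
Solving: A = -3.
Check against the point condition:
  u(0, 0) = -3  ⟹  A = -3  ✓
Hence u(x, t) = - 3 e^{t}.

Answer: u(x, t) = - 3 e^{t}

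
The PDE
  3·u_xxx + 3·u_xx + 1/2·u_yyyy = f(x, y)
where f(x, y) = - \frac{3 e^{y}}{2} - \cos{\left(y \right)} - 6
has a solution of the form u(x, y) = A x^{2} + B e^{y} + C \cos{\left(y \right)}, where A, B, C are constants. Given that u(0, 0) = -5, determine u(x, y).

Substitute the ansatz u = A x^{2} + B e^{y} + C \cos{\left(y \right)} into the left-hand side.
Derivatives of the ansatz:
  u_xxx = 0
  u_xx = 2 A
  u_yyyy = B e^{y} + C \cos{\left(y \right)}
Term by term:
  3·u_xxx = 0
  3·u_xx = 6 A
  1/2·u_yyyy = \frac{B e^{y}}{2} + \frac{C \cos{\left(y \right)}}{2}
So the left-hand side equals
  6 A + \frac{B e^{y}}{2} + \frac{C \cos{\left(y \right)}}{2}
This must equal f(x, y) = - \frac{3 e^{y}}{2} - \cos{\left(y \right)} - 6 identically.
Matching coefficients of the independent functions:
  [constant term]:  6 A = -6
  [e^{y}]:  \frac{B}{2} = - \frac{3}{2}
  [\cos{\left(y \right)}]:  \frac{C}{2} = -1
Solving: A = -1, B = -3, C = -2.
Check against the point condition:
  u(0, 0) = -5  ⟹  B + C = -5  ✓
Hence u(x, y) = - x^{2} - 3 e^{y} - 2 \cos{\left(y \right)}.

Answer: u(x, y) = - x^{2} - 3 e^{y} - 2 \cos{\left(y \right)}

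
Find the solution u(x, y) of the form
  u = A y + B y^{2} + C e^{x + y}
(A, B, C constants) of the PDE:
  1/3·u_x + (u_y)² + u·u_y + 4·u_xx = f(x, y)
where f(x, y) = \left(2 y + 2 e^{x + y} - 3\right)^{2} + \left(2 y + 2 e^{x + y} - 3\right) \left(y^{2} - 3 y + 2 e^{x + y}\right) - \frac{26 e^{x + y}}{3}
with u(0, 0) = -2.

Substitute the ansatz u = A y + B y^{2} + C e^{x + y} into the left-hand side.
Derivatives of the ansatz:
  u_x = C e^{x} e^{y}
  u_y = A + 2 B y + C e^{x} e^{y}
  u_xx = C e^{x} e^{y}
Term by term:
  1/3·u_x = \frac{C e^{x} e^{y}}{3}
  (u_y)² = A^{2} + 4 A B y + 2 A C e^{x} e^{y} + 4 B^{2} y^{2} + 4 B C y e^{x} e^{y} + C^{2} e^{2 x} e^{2 y}
  u·u_y = A^{2} y + 3 A B y^{2} + A C y e^{x} e^{y} + A C e^{x} e^{y} + 2 B^{2} y^{3} + B C y^{2} e^{x} e^{y} + 2 B C y e^{x} e^{y} + C^{2} e^{2 x} e^{2 y}
  4·u_xx = 4 C e^{x} e^{y}
So the left-hand side equals
  A^{2} y + A^{2} + 3 A B y^{2} + 4 A B y + A C y e^{x} e^{y} + 3 A C e^{x} e^{y} + 2 B^{2} y^{3} + 4 B^{2} y^{2} + B C y^{2} e^{x} e^{y} + 6 B C y e^{x} e^{y} + 2 C^{2} e^{2 x} e^{2 y} + \frac{13 C e^{x} e^{y}}{3}
This must equal f(x, y) identically; expanded, f = 2 y^{3} + 2 y^{2} e^{x} e^{y} - 5 y^{2} + 6 y e^{x} e^{y} - 3 y + 8 e^{2 x} e^{2 y} - \frac{80 e^{x} e^{y}}{3} + 9.
Matching coefficients of the independent functions:
  [constant term]:  A^{2} = 9
  [y]:  A^{2} + 4 A B = -3
  [y^{2}]:  3 A B + 4 B^{2} = -5
  [y^{3}]:  2 B^{2} = 2
  [e^{x} e^{y}]:  3 A C + \frac{13 C}{3} = - \frac{80}{3}
  [e^{2 x} e^{2 y}]:  2 C^{2} = 8
  [y e^{x} e^{y}]:  A C + 6 B C = 6
  [y^{2} e^{x} e^{y}]:  B C = 2
Solving: A = 3, B = -1, C = -2.
Check against the point condition:
  u(0, 0) = -2  ⟹  C = -2  ✓
Hence u(x, y) = - y^{2} + 3 y - 2 e^{x + y}.

Answer: u(x, y) = - y^{2} + 3 y - 2 e^{x + y}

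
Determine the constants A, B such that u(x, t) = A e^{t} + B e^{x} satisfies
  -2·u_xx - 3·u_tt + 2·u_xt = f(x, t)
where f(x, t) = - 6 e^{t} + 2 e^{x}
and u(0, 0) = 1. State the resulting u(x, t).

Answer: u(x, t) = 2 e^{t} - e^{x}

Derivation:
Substitute the ansatz u = A e^{t} + B e^{x} into the left-hand side.
Derivatives of the ansatz:
  u_xx = B e^{x}
  u_tt = A e^{t}
  u_xt = 0
Term by term:
  -2·u_xx = - 2 B e^{x}
  -3·u_tt = - 3 A e^{t}
  2·u_xt = 0
So the left-hand side equals
  - 3 A e^{t} - 2 B e^{x}
This must equal f(x, t) = - 6 e^{t} + 2 e^{x} identically.
Matching coefficients of the independent functions:
  [e^{t}]:  - 3 A = -6
  [e^{x}]:  - 2 B = 2
Solving: A = 2, B = -1.
Check against the point condition:
  u(0, 0) = 1  ⟹  A + B = 1  ✓
Hence u(x, t) = 2 e^{t} - e^{x}.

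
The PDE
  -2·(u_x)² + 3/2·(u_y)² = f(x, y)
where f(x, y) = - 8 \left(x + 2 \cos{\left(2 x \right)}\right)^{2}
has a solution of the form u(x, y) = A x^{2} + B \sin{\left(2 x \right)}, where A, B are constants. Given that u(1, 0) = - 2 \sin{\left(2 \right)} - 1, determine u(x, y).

Substitute the ansatz u = A x^{2} + B \sin{\left(2 x \right)} into the left-hand side.
Derivatives of the ansatz:
  u_x = 2 A x + 2 B \cos{\left(2 x \right)}
  u_y = 0
Term by term:
  -2·(u_x)² = - 8 A^{2} x^{2} - 16 A B x \cos{\left(2 x \right)} - 8 B^{2} \cos^{2}{\left(2 x \right)}
  3/2·(u_y)² = 0
So the left-hand side equals
  - 8 A^{2} x^{2} - 16 A B x \cos{\left(2 x \right)} - 8 B^{2} \cos^{2}{\left(2 x \right)}
This must equal f(x, y) identically; expanded, f = - 8 x^{2} - 32 x \cos{\left(2 x \right)} - 32 \cos^{2}{\left(2 x \right)}.
Matching coefficients of the independent functions:
  [x^{2}]:  - 8 A^{2} = -8
  [x \cos{\left(2 x \right)}]:  - 16 A B = -32
  [\cos^{2}{\left(2 x \right)}]:  - 8 B^{2} = -32
These equations allow (A, B) = (-1, -2) or (1, 2).
Impose the point condition(s):
  u(1, 0) = - 2 \sin{\left(2 \right)} - 1  ⟹  A + B \sin{\left(2 \right)} = - 2 \sin{\left(2 \right)} - 1
Only A = -1, B = -2 satisfies everything.
Hence u(x, y) = - x^{2} - 2 \sin{\left(2 x \right)}.

Answer: u(x, y) = - x^{2} - 2 \sin{\left(2 x \right)}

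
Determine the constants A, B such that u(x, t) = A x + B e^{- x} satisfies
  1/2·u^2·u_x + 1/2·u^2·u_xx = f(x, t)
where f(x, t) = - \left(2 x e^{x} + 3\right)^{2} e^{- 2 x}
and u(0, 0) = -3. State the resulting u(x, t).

Substitute the ansatz u = A x + B e^{- x} into the left-hand side.
Derivatives of the ansatz:
  u_x = A - B e^{- x}
  u_xx = B e^{- x}
Term by term:
  1/2·u^2·u_x = \frac{A^{3} x^{2}}{2} - \frac{A^{2} B x^{2} e^{- x}}{2} + A^{2} B x e^{- x} - A B^{2} x e^{- 2 x} + \frac{A B^{2} e^{- 2 x}}{2} - \frac{B^{3} e^{- 3 x}}{2}
  1/2·u^2·u_xx = \frac{A^{2} B x^{2} e^{- x}}{2} + A B^{2} x e^{- 2 x} + \frac{B^{3} e^{- 3 x}}{2}
So the left-hand side equals
  \frac{A^{3} x^{2}}{2} + A^{2} B x e^{- x} + \frac{A B^{2} e^{- 2 x}}{2}
This must equal f(x, t) identically; expanded, f = - 4 x^{2} - 12 x e^{- x} - 9 e^{- 2 x}.
Matching coefficients of the independent functions:
  [x^{2}]:  \frac{A^{3}}{2} = -4
  [x e^{- x}]:  A^{2} B = -12
  [e^{- 2 x}]:  \frac{A B^{2}}{2} = -9
Solving: A = -2, B = -3.
Check against the point condition:
  u(0, 0) = -3  ⟹  B = -3  ✓
Hence u(x, t) = - 2 x - 3 e^{- x}.

Answer: u(x, t) = - 2 x - 3 e^{- x}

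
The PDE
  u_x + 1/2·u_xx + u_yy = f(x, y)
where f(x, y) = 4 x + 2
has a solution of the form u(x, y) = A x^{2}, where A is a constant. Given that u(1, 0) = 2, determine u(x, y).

Substitute the ansatz u = A x^{2} into the left-hand side.
Derivatives of the ansatz:
  u_x = 2 A x
  u_xx = 2 A
  u_yy = 0
Term by term:
  u_x = 2 A x
  1/2·u_xx = A
  u_yy = 0
So the left-hand side equals
  2 A x + A
This must equal f(x, y) = 4 x + 2 identically.
Matching coefficients of the independent functions:
  [constant term]:  A = 2
  [x]:  2 A = 4
Solving: A = 2.
Check against the point condition:
  u(1, 0) = 2  ⟹  A = 2  ✓
Hence u(x, y) = 2 x^{2}.

Answer: u(x, y) = 2 x^{2}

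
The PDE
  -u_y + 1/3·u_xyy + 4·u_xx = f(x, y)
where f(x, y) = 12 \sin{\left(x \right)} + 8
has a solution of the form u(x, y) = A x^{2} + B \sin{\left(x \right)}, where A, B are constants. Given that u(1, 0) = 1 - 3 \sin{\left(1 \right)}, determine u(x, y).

Substitute the ansatz u = A x^{2} + B \sin{\left(x \right)} into the left-hand side.
Derivatives of the ansatz:
  u_y = 0
  u_xyy = 0
  u_xx = 2 A - B \sin{\left(x \right)}
Term by term:
  -u_y = 0
  1/3·u_xyy = 0
  4·u_xx = 8 A - 4 B \sin{\left(x \right)}
So the left-hand side equals
  8 A - 4 B \sin{\left(x \right)}
This must equal f(x, y) = 12 \sin{\left(x \right)} + 8 identically.
Matching coefficients of the independent functions:
  [constant term]:  8 A = 8
  [\sin{\left(x \right)}]:  - 4 B = 12
Solving: A = 1, B = -3.
Check against the point condition:
  u(1, 0) = 1 - 3 \sin{\left(1 \right)}  ⟹  A + B \sin{\left(1 \right)} = 1 - 3 \sin{\left(1 \right)}  ✓
Hence u(x, y) = x^{2} - 3 \sin{\left(x \right)}.

Answer: u(x, y) = x^{2} - 3 \sin{\left(x \right)}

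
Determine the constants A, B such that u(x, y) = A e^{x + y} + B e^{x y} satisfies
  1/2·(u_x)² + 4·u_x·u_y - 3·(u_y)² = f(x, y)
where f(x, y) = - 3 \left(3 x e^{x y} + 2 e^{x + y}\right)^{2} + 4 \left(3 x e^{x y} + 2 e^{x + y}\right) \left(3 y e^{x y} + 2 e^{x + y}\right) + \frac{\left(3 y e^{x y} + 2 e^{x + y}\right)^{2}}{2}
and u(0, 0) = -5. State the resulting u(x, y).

Substitute the ansatz u = A e^{x + y} + B e^{x y} into the left-hand side.
Derivatives of the ansatz:
  u_x = A e^{x} e^{y} + B y e^{x y}
  u_y = A e^{x} e^{y} + B x e^{x y}
Term by term:
  1/2·(u_x)² = \frac{A^{2} e^{2 x} e^{2 y}}{2} + A B y e^{x} e^{y} e^{x y} + \frac{B^{2} y^{2} e^{2 x y}}{2}
  4·u_x·u_y = 4 A^{2} e^{2 x} e^{2 y} + 4 A B x e^{x} e^{y} e^{x y} + 4 A B y e^{x} e^{y} e^{x y} + 4 B^{2} x y e^{2 x y}
  -3·(u_y)² = - 3 A^{2} e^{2 x} e^{2 y} - 6 A B x e^{x} e^{y} e^{x y} - 3 B^{2} x^{2} e^{2 x y}
So the left-hand side equals
  \frac{3 A^{2} e^{2 x} e^{2 y}}{2} - 2 A B x e^{x} e^{y} e^{x y} + 5 A B y e^{x} e^{y} e^{x y} - 3 B^{2} x^{2} e^{2 x y} + 4 B^{2} x y e^{2 x y} + \frac{B^{2} y^{2} e^{2 x y}}{2}
This must equal f(x, y) identically; expanded, f = - 27 x^{2} e^{2 x y} + 36 x y e^{2 x y} - 12 x e^{x} e^{y} e^{x y} + \frac{9 y^{2} e^{2 x y}}{2} + 30 y e^{x} e^{y} e^{x y} + 6 e^{2 x} e^{2 y}.
Matching coefficients of the independent functions:
  [x^{2} e^{2 x y}]:  - 3 B^{2} = -27
  [y^{2} e^{2 x y}]:  \frac{B^{2}}{2} = \frac{9}{2}
  [e^{2 x} e^{2 y}]:  \frac{3 A^{2}}{2} = 6
  [x y e^{2 x y}]:  4 B^{2} = 36
  [x e^{x} e^{y} e^{x y}]:  - 2 A B = -12
  [y e^{x} e^{y} e^{x y}]:  5 A B = 30
These equations allow (A, B) = (-2, -3) or (2, 3).
Impose the point condition(s):
  u(0, 0) = -5  ⟹  A + B = -5
Only A = -2, B = -3 satisfies everything.
Hence u(x, y) = - 3 e^{x y} - 2 e^{x + y}.

Answer: u(x, y) = - 3 e^{x y} - 2 e^{x + y}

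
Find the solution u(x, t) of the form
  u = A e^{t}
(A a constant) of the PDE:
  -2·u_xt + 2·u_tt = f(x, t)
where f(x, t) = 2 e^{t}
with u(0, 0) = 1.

Substitute the ansatz u = A e^{t} into the left-hand side.
Derivatives of the ansatz:
  u_xt = 0
  u_tt = A e^{t}
Term by term:
  -2·u_xt = 0
  2·u_tt = 2 A e^{t}
So the left-hand side equals
  2 A e^{t}
This must equal f(x, t) = 2 e^{t} identically.
Matching coefficients of the independent functions:
  [e^{t}]:  2 A = 2
Solving: A = 1.
Check against the point condition:
  u(0, 0) = 1  ⟹  A = 1  ✓
Hence u(x, t) = e^{t}.

Answer: u(x, t) = e^{t}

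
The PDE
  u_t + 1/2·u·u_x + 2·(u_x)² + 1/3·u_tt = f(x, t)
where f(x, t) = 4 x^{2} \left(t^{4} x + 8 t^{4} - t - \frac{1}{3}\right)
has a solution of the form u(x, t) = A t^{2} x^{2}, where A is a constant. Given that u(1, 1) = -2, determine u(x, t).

Substitute the ansatz u = A t^{2} x^{2} into the left-hand side.
Derivatives of the ansatz:
  u_t = 2 A t x^{2}
  u_x = 2 A t^{2} x
  u_tt = 2 A x^{2}
Term by term:
  u_t = 2 A t x^{2}
  1/2·u·u_x = A^{2} t^{4} x^{3}
  2·(u_x)² = 8 A^{2} t^{4} x^{2}
  1/3·u_tt = \frac{2 A x^{2}}{3}
So the left-hand side equals
  A^{2} t^{4} x^{3} + 8 A^{2} t^{4} x^{2} + 2 A t x^{2} + \frac{2 A x^{2}}{3}
This must equal f(x, t) identically; expanded, f = 4 t^{4} x^{3} + 32 t^{4} x^{2} - 4 t x^{2} - \frac{4 x^{2}}{3}.
Matching coefficients of the independent functions:
  [x^{2}]:  \frac{2 A}{3} = - \frac{4}{3}
  [t x^{2}]:  2 A = -4
  [t^{4} x^{2}]:  8 A^{2} = 32
  [t^{4} x^{3}]:  A^{2} = 4
Solving: A = -2.
Check against the point condition:
  u(1, 1) = -2  ⟹  A = -2  ✓
Hence u(x, t) = - 2 t^{2} x^{2}.

Answer: u(x, t) = - 2 t^{2} x^{2}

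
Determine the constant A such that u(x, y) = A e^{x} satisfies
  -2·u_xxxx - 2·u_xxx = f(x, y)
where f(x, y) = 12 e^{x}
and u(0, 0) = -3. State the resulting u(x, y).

Substitute the ansatz u = A e^{x} into the left-hand side.
Derivatives of the ansatz:
  u_xxxx = A e^{x}
  u_xxx = A e^{x}
Term by term:
  -2·u_xxxx = - 2 A e^{x}
  -2·u_xxx = - 2 A e^{x}
So the left-hand side equals
  - 4 A e^{x}
This must equal f(x, y) = 12 e^{x} identically.
Matching coefficients of the independent functions:
  [e^{x}]:  - 4 A = 12
Solving: A = -3.
Check against the point condition:
  u(0, 0) = -3  ⟹  A = -3  ✓
Hence u(x, y) = - 3 e^{x}.

Answer: u(x, y) = - 3 e^{x}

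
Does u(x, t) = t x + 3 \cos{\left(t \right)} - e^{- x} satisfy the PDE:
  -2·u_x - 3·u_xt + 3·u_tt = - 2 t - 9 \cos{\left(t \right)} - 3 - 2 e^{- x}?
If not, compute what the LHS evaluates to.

Evaluate each term of the left-hand side for u = t x + 3 \cos{\left(t \right)} - e^{- x}.
Derivatives:
  u_x = t + e^{- x}
  u_xt = 1
  u_tt = - 3 \cos{\left(t \right)}
Terms:
  -2·u_x = - 2 t - 2 e^{- x}
  -3·u_xt = -3
  3·u_tt = - 9 \cos{\left(t \right)}
Sum: LHS = - 2 t - 9 \cos{\left(t \right)} - 3 - 2 e^{- x}
This is exactly the given right-hand side, so u is a solution.

Answer: Yes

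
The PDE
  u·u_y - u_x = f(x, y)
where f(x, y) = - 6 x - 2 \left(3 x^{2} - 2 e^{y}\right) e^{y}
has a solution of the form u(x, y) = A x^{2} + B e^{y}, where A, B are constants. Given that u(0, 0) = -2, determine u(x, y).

Substitute the ansatz u = A x^{2} + B e^{y} into the left-hand side.
Derivatives of the ansatz:
  u_y = B e^{y}
  u_x = 2 A x
Term by term:
  u·u_y = A B x^{2} e^{y} + B^{2} e^{2 y}
  -u_x = - 2 A x
So the left-hand side equals
  A B x^{2} e^{y} - 2 A x + B^{2} e^{2 y}
This must equal f(x, y) identically; expanded, f = - 6 x^{2} e^{y} - 6 x + 4 e^{2 y}.
Matching coefficients of the independent functions:
  [x]:  - 2 A = -6
  [x^{2} e^{y}]:  A B = -6
  [e^{2 y}]:  B^{2} = 4
Solving: A = 3, B = -2.
Check against the point condition:
  u(0, 0) = -2  ⟹  B = -2  ✓
Hence u(x, y) = 3 x^{2} - 2 e^{y}.

Answer: u(x, y) = 3 x^{2} - 2 e^{y}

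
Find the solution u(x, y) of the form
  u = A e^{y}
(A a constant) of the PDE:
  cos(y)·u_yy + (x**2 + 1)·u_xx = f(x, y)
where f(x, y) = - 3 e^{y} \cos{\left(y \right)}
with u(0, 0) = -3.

Answer: u(x, y) = - 3 e^{y}

Derivation:
Substitute the ansatz u = A e^{y} into the left-hand side.
Derivatives of the ansatz:
  u_yy = A e^{y}
  u_xx = 0
Term by term:
  cos(y)·u_yy = A e^{y} \cos{\left(y \right)}
  (x**2 + 1)·u_xx = 0
So the left-hand side equals
  A e^{y} \cos{\left(y \right)}
This must equal f(x, y) = - 3 e^{y} \cos{\left(y \right)} identically.
Matching coefficients of the independent functions:
  [e^{y} \cos{\left(y \right)}]:  A = -3
Solving: A = -3.
Check against the point condition:
  u(0, 0) = -3  ⟹  A = -3  ✓
Hence u(x, y) = - 3 e^{y}.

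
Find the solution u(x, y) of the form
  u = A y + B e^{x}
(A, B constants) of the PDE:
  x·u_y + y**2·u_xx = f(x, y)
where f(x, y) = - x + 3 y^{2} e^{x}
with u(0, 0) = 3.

Answer: u(x, y) = - y + 3 e^{x}

Derivation:
Substitute the ansatz u = A y + B e^{x} into the left-hand side.
Derivatives of the ansatz:
  u_y = A
  u_xx = B e^{x}
Term by term:
  x·u_y = A x
  y**2·u_xx = B y^{2} e^{x}
So the left-hand side equals
  A x + B y^{2} e^{x}
This must equal f(x, y) = - x + 3 y^{2} e^{x} identically.
Matching coefficients of the independent functions:
  [x]:  A = -1
  [y^{2} e^{x}]:  B = 3
Solving: A = -1, B = 3.
Check against the point condition:
  u(0, 0) = 3  ⟹  B = 3  ✓
Hence u(x, y) = - y + 3 e^{x}.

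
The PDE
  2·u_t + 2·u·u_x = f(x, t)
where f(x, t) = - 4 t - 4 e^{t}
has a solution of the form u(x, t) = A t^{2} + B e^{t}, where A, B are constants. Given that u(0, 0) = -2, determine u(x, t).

Answer: u(x, t) = - t^{2} - 2 e^{t}

Derivation:
Substitute the ansatz u = A t^{2} + B e^{t} into the left-hand side.
Derivatives of the ansatz:
  u_t = 2 A t + B e^{t}
  u_x = 0
Term by term:
  2·u_t = 4 A t + 2 B e^{t}
  2·u·u_x = 0
So the left-hand side equals
  4 A t + 2 B e^{t}
This must equal f(x, t) = - 4 t - 4 e^{t} identically.
Matching coefficients of the independent functions:
  [t]:  4 A = -4
  [e^{t}]:  2 B = -4
Solving: A = -1, B = -2.
Check against the point condition:
  u(0, 0) = -2  ⟹  B = -2  ✓
Hence u(x, t) = - t^{2} - 2 e^{t}.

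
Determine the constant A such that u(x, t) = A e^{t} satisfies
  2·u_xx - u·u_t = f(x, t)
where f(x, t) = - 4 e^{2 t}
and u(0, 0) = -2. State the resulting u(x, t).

Substitute the ansatz u = A e^{t} into the left-hand side.
Derivatives of the ansatz:
  u_xx = 0
  u_t = A e^{t}
Term by term:
  2·u_xx = 0
  -u·u_t = - A^{2} e^{2 t}
So the left-hand side equals
  - A^{2} e^{2 t}
This must equal f(x, t) = - 4 e^{2 t} identically.
Matching coefficients of the independent functions:
  [e^{2 t}]:  - A^{2} = -4
These equations allow (A) = (-2) or (2).
Impose the point condition(s):
  u(0, 0) = -2  ⟹  A = -2
Only A = -2 satisfies everything.
Hence u(x, t) = - 2 e^{t}.

Answer: u(x, t) = - 2 e^{t}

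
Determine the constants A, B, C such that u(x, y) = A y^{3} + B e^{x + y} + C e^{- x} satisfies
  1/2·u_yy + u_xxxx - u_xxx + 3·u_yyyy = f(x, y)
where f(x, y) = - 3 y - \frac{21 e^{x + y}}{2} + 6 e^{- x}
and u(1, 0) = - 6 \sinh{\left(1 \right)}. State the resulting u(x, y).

Answer: u(x, y) = - y^{3} - 3 e^{x + y} + 3 e^{- x}

Derivation:
Substitute the ansatz u = A y^{3} + B e^{x + y} + C e^{- x} into the left-hand side.
Derivatives of the ansatz:
  u_yy = 6 A y + B e^{x} e^{y}
  u_xxxx = B e^{x} e^{y} + C e^{- x}
  u_xxx = B e^{x} e^{y} - C e^{- x}
  u_yyyy = B e^{x} e^{y}
Term by term:
  1/2·u_yy = 3 A y + \frac{B e^{x} e^{y}}{2}
  u_xxxx = B e^{x} e^{y} + C e^{- x}
  -u_xxx = - B e^{x} e^{y} + C e^{- x}
  3·u_yyyy = 3 B e^{x} e^{y}
So the left-hand side equals
  3 A y + \frac{7 B e^{x} e^{y}}{2} + 2 C e^{- x}
This must equal f(x, y) identically; expanded, f = - 3 y - \frac{21 e^{x} e^{y}}{2} + 6 e^{- x}.
Matching coefficients of the independent functions:
  [y]:  3 A = -3
  [e^{x} e^{y}]:  \frac{7 B}{2} = - \frac{21}{2}
  [e^{- x}]:  2 C = 6
Solving: A = -1, B = -3, C = 3.
Check against the point condition:
  u(1, 0) = - 6 \sinh{\left(1 \right)}  ⟹  e B + \frac{C}{e} = - 6 \sinh{\left(1 \right)}  ✓
Hence u(x, y) = - y^{3} - 3 e^{x + y} + 3 e^{- x}.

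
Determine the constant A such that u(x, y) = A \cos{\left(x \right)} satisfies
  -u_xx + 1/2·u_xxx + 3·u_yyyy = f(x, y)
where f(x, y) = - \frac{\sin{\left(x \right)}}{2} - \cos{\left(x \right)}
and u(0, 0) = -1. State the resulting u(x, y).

Answer: u(x, y) = - \cos{\left(x \right)}

Derivation:
Substitute the ansatz u = A \cos{\left(x \right)} into the left-hand side.
Derivatives of the ansatz:
  u_xx = - A \cos{\left(x \right)}
  u_xxx = A \sin{\left(x \right)}
  u_yyyy = 0
Term by term:
  -u_xx = A \cos{\left(x \right)}
  1/2·u_xxx = \frac{A \sin{\left(x \right)}}{2}
  3·u_yyyy = 0
So the left-hand side equals
  \frac{A \sin{\left(x \right)}}{2} + A \cos{\left(x \right)}
This must equal f(x, y) = - \frac{\sin{\left(x \right)}}{2} - \cos{\left(x \right)} identically.
Matching coefficients of the independent functions:
  [\sin{\left(x \right)}]:  \frac{A}{2} = - \frac{1}{2}
  [\cos{\left(x \right)}]:  A = -1
Solving: A = -1.
Check against the point condition:
  u(0, 0) = -1  ⟹  A = -1  ✓
Hence u(x, y) = - \cos{\left(x \right)}.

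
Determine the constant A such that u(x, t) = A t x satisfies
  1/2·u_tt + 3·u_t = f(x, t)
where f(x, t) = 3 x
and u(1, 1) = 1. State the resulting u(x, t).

Substitute the ansatz u = A t x into the left-hand side.
Derivatives of the ansatz:
  u_tt = 0
  u_t = A x
Term by term:
  1/2·u_tt = 0
  3·u_t = 3 A x
So the left-hand side equals
  3 A x
This must equal f(x, t) = 3 x identically.
Matching coefficients of the independent functions:
  [x]:  3 A = 3
Solving: A = 1.
Check against the point condition:
  u(1, 1) = 1  ⟹  A = 1  ✓
Hence u(x, t) = t x.

Answer: u(x, t) = t x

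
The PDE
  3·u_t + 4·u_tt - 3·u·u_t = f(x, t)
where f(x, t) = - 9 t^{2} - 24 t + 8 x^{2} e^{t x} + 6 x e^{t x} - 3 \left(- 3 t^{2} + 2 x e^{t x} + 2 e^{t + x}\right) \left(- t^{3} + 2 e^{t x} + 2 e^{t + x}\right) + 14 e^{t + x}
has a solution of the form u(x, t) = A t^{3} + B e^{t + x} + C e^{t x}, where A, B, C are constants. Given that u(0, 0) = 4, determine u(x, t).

Substitute the ansatz u = A t^{3} + B e^{t + x} + C e^{t x} into the left-hand side.
Derivatives of the ansatz:
  u_t = 3 A t^{2} + B e^{t} e^{x} + C x e^{t x}
  u_tt = 6 A t + B e^{t} e^{x} + C x^{2} e^{t x}
Term by term:
  3·u_t = 9 A t^{2} + 3 B e^{t} e^{x} + 3 C x e^{t x}
  4·u_tt = 24 A t + 4 B e^{t} e^{x} + 4 C x^{2} e^{t x}
  -3·u·u_t = - 9 A^{2} t^{5} - 3 A B t^{3} e^{t} e^{x} - 9 A B t^{2} e^{t} e^{x} - 3 A C t^{3} x e^{t x} - 9 A C t^{2} e^{t x} - 3 B^{2} e^{2 t} e^{2 x} - 3 B C x e^{t} e^{x} e^{t x} - 3 B C e^{t} e^{x} e^{t x} - 3 C^{2} x e^{2 t x}
So the left-hand side equals
  - 9 A^{2} t^{5} - 3 A B t^{3} e^{t} e^{x} - 9 A B t^{2} e^{t} e^{x} - 3 A C t^{3} x e^{t x} - 9 A C t^{2} e^{t x} + 9 A t^{2} + 24 A t - 3 B^{2} e^{2 t} e^{2 x} - 3 B C x e^{t} e^{x} e^{t x} - 3 B C e^{t} e^{x} e^{t x} + 7 B e^{t} e^{x} - 3 C^{2} x e^{2 t x} + 4 C x^{2} e^{t x} + 3 C x e^{t x}
This must equal f(x, t) identically; expanded, f = - 9 t^{5} + 6 t^{3} x e^{t x} + 6 t^{3} e^{t} e^{x} + 18 t^{2} e^{t} e^{x} + 18 t^{2} e^{t x} - 9 t^{2} - 24 t + 8 x^{2} e^{t x} - 12 x e^{t} e^{x} e^{t x} - 12 x e^{2 t x} + 6 x e^{t x} - 12 e^{2 t} e^{2 x} - 12 e^{t} e^{x} e^{t x} + 14 e^{t} e^{x}.
Matching coefficients of the independent functions:
  [t]:  24 A = -24
  [t^{2}]:  9 A = -9
  [t^{5}]:  - 9 A^{2} = -9
  [t^{2} e^{t x}]:  - 9 A C = 18
  [x e^{t x}]:  3 C = 6
  [x e^{2 t x}]:  - 3 C^{2} = -12
  [x^{2} e^{t x}]:  4 C = 8
  [e^{t} e^{x}]:  7 B = 14
  [e^{2 t} e^{2 x}]:  - 3 B^{2} = -12
  [t^{2} e^{t} e^{x}]:  - 9 A B = 18
  [t^{3} x e^{t x}]:  - 3 A C = 6
  [t^{3} e^{t} e^{x}]:  - 3 A B = 6
  [e^{t} e^{x} e^{t x}, x e^{t} e^{x} e^{t x}]:  - 3 B C = -12
Solving: A = -1, B = 2, C = 2.
Check against the point condition:
  u(0, 0) = 4  ⟹  B + C = 4  ✓
Hence u(x, t) = - t^{3} + 2 e^{t x} + 2 e^{t + x}.

Answer: u(x, t) = - t^{3} + 2 e^{t x} + 2 e^{t + x}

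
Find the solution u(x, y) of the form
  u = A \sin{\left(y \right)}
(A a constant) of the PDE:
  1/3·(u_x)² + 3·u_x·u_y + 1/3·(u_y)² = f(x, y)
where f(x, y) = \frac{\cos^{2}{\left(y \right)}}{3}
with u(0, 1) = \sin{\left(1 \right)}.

Substitute the ansatz u = A \sin{\left(y \right)} into the left-hand side.
Derivatives of the ansatz:
  u_x = 0
  u_y = A \cos{\left(y \right)}
Term by term:
  1/3·(u_x)² = 0
  3·u_x·u_y = 0
  1/3·(u_y)² = \frac{A^{2} \cos^{2}{\left(y \right)}}{3}
So the left-hand side equals
  \frac{A^{2} \cos^{2}{\left(y \right)}}{3}
This must equal f(x, y) = \frac{\cos^{2}{\left(y \right)}}{3} identically.
Matching coefficients of the independent functions:
  [\cos^{2}{\left(y \right)}]:  \frac{A^{2}}{3} = \frac{1}{3}
These equations allow (A) = (-1) or (1).
Impose the point condition(s):
  u(0, 1) = \sin{\left(1 \right)}  ⟹  A \sin{\left(1 \right)} = \sin{\left(1 \right)}
Only A = 1 satisfies everything.
Hence u(x, y) = \sin{\left(y \right)}.

Answer: u(x, y) = \sin{\left(y \right)}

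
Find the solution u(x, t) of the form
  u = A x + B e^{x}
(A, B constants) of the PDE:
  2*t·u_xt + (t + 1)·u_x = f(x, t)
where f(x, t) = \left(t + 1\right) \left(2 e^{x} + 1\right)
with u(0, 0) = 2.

Substitute the ansatz u = A x + B e^{x} into the left-hand side.
Derivatives of the ansatz:
  u_xt = 0
  u_x = A + B e^{x}
Term by term:
  2*t·u_xt = 0
  (t + 1)·u_x = A t + A + B t e^{x} + B e^{x}
So the left-hand side equals
  A t + A + B t e^{x} + B e^{x}
This must equal f(x, t) identically; expanded, f = 2 t e^{x} + t + 2 e^{x} + 1.
Matching coefficients of the independent functions:
  [constant term, t]:  A = 1
  [t e^{x}, e^{x}]:  B = 2
Solving: A = 1, B = 2.
Check against the point condition:
  u(0, 0) = 2  ⟹  B = 2  ✓
Hence u(x, t) = x + 2 e^{x}.

Answer: u(x, t) = x + 2 e^{x}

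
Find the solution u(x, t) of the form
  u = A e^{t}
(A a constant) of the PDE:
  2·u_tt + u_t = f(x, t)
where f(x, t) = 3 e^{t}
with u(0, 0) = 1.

Substitute the ansatz u = A e^{t} into the left-hand side.
Derivatives of the ansatz:
  u_tt = A e^{t}
  u_t = A e^{t}
Term by term:
  2·u_tt = 2 A e^{t}
  u_t = A e^{t}
So the left-hand side equals
  3 A e^{t}
This must equal f(x, t) = 3 e^{t} identically.
Matching coefficients of the independent functions:
  [e^{t}]:  3 A = 3
Solving: A = 1.
Check against the point condition:
  u(0, 0) = 1  ⟹  A = 1  ✓
Hence u(x, t) = e^{t}.

Answer: u(x, t) = e^{t}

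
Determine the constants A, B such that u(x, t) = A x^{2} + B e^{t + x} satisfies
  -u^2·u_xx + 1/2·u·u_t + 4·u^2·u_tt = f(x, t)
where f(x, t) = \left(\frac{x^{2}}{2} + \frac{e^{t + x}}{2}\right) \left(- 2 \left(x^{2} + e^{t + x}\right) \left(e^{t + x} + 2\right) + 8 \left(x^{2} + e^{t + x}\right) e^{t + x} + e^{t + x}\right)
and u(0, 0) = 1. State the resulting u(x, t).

Answer: u(x, t) = x^{2} + e^{t + x}

Derivation:
Substitute the ansatz u = A x^{2} + B e^{t + x} into the left-hand side.
Derivatives of the ansatz:
  u_xx = 2 A + B e^{t} e^{x}
  u_t = B e^{t} e^{x}
  u_tt = B e^{t} e^{x}
Term by term:
  -u^2·u_xx = - 2 A^{3} x^{4} - A^{2} B x^{4} e^{t} e^{x} - 4 A^{2} B x^{2} e^{t} e^{x} - 2 A B^{2} x^{2} e^{2 t} e^{2 x} - 2 A B^{2} e^{2 t} e^{2 x} - B^{3} e^{3 t} e^{3 x}
  1/2·u·u_t = \frac{A B x^{2} e^{t} e^{x}}{2} + \frac{B^{2} e^{2 t} e^{2 x}}{2}
  4·u^2·u_tt = 4 A^{2} B x^{4} e^{t} e^{x} + 8 A B^{2} x^{2} e^{2 t} e^{2 x} + 4 B^{3} e^{3 t} e^{3 x}
So the left-hand side equals
  - 2 A^{3} x^{4} + 3 A^{2} B x^{4} e^{t} e^{x} - 4 A^{2} B x^{2} e^{t} e^{x} + 6 A B^{2} x^{2} e^{2 t} e^{2 x} - 2 A B^{2} e^{2 t} e^{2 x} + \frac{A B x^{2} e^{t} e^{x}}{2} + 3 B^{3} e^{3 t} e^{3 x} + \frac{B^{2} e^{2 t} e^{2 x}}{2}
This must equal f(x, t) identically; expanded, f = 3 x^{4} e^{t} e^{x} - 2 x^{4} + 6 x^{2} e^{2 t} e^{2 x} - \frac{7 x^{2} e^{t} e^{x}}{2} + 3 e^{3 t} e^{3 x} - \frac{3 e^{2 t} e^{2 x}}{2}.
Matching coefficients of the independent functions:
  [x^{4}]:  - 2 A^{3} = -2
  [e^{2 t} e^{2 x}]:  - 2 A B^{2} + \frac{B^{2}}{2} = - \frac{3}{2}
  [e^{3 t} e^{3 x}]:  3 B^{3} = 3
  [x^{2} e^{t} e^{x}]:  - 4 A^{2} B + \frac{A B}{2} = - \frac{7}{2}
  [x^{2} e^{2 t} e^{2 x}]:  6 A B^{2} = 6
  [x^{4} e^{t} e^{x}]:  3 A^{2} B = 3
Solving: A = 1, B = 1.
Check against the point condition:
  u(0, 0) = 1  ⟹  B = 1  ✓
Hence u(x, t) = x^{2} + e^{t + x}.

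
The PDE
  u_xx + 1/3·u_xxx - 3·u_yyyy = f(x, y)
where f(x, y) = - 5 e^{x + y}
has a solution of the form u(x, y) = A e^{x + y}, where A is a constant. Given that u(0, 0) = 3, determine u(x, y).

Substitute the ansatz u = A e^{x + y} into the left-hand side.
Derivatives of the ansatz:
  u_xx = A e^{x} e^{y}
  u_xxx = A e^{x} e^{y}
  u_yyyy = A e^{x} e^{y}
Term by term:
  u_xx = A e^{x} e^{y}
  1/3·u_xxx = \frac{A e^{x} e^{y}}{3}
  -3·u_yyyy = - 3 A e^{x} e^{y}
So the left-hand side equals
  - \frac{5 A e^{x} e^{y}}{3}
This must equal f(x, y) identically; expanded, f = - 5 e^{x} e^{y}.
Matching coefficients of the independent functions:
  [e^{x} e^{y}]:  - \frac{5 A}{3} = -5
Solving: A = 3.
Check against the point condition:
  u(0, 0) = 3  ⟹  A = 3  ✓
Hence u(x, y) = 3 e^{x + y}.

Answer: u(x, y) = 3 e^{x + y}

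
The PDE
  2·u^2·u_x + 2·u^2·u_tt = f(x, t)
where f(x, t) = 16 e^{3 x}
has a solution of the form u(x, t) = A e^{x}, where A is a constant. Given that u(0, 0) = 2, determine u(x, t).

Substitute the ansatz u = A e^{x} into the left-hand side.
Derivatives of the ansatz:
  u_x = A e^{x}
  u_tt = 0
Term by term:
  2·u^2·u_x = 2 A^{3} e^{3 x}
  2·u^2·u_tt = 0
So the left-hand side equals
  2 A^{3} e^{3 x}
This must equal f(x, t) = 16 e^{3 x} identically.
Matching coefficients of the independent functions:
  [e^{3 x}]:  2 A^{3} = 16
Solving: A = 2.
Check against the point condition:
  u(0, 0) = 2  ⟹  A = 2  ✓
Hence u(x, t) = 2 e^{x}.

Answer: u(x, t) = 2 e^{x}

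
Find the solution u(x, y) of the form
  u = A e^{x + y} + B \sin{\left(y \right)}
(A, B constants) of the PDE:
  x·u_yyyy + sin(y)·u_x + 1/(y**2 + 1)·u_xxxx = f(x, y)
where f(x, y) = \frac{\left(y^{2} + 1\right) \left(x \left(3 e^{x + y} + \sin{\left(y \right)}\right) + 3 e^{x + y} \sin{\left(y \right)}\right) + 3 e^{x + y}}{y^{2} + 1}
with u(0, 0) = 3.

Substitute the ansatz u = A e^{x + y} + B \sin{\left(y \right)} into the left-hand side.
Derivatives of the ansatz:
  u_yyyy = A e^{x} e^{y} + B \sin{\left(y \right)}
  u_x = A e^{x} e^{y}
  u_xxxx = A e^{x} e^{y}
Term by term:
  x·u_yyyy = A x e^{x} e^{y} + B x \sin{\left(y \right)}
  sin(y)·u_x = A e^{x} e^{y} \sin{\left(y \right)}
  1/(y**2 + 1)·u_xxxx = \frac{A e^{x} e^{y}}{y^{2} + 1}
So the left-hand side equals
  A x e^{x} e^{y} + A e^{x} e^{y} \sin{\left(y \right)} + \frac{A e^{x} e^{y}}{y^{2} + 1} + B x \sin{\left(y \right)}
This must equal f(x, y) identically; expanded, f = 3 x e^{x} e^{y} + x \sin{\left(y \right)} + 3 e^{x} e^{y} \sin{\left(y \right)} + \frac{3 e^{x} e^{y}}{y^{2} + 1}.
Matching coefficients of the independent functions:
  [x \sin{\left(y \right)}]:  B = 1
  [x e^{x} e^{y}, \frac{e^{x} e^{y}}{y^{2} + 1}, e^{x} e^{y} \sin{\left(y \right)}]:  A = 3
Solving: A = 3, B = 1.
Check against the point condition:
  u(0, 0) = 3  ⟹  A = 3  ✓
Hence u(x, y) = 3 e^{x + y} + \sin{\left(y \right)}.

Answer: u(x, y) = 3 e^{x + y} + \sin{\left(y \right)}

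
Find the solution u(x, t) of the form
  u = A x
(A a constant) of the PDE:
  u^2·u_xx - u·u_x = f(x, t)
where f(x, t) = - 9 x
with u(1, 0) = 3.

Substitute the ansatz u = A x into the left-hand side.
Derivatives of the ansatz:
  u_xx = 0
  u_x = A
Term by term:
  u^2·u_xx = 0
  -u·u_x = - A^{2} x
So the left-hand side equals
  - A^{2} x
This must equal f(x, t) = - 9 x identically.
Matching coefficients of the independent functions:
  [x]:  - A^{2} = -9
These equations allow (A) = (-3) or (3).
Impose the point condition(s):
  u(1, 0) = 3  ⟹  A = 3
Only A = 3 satisfies everything.
Hence u(x, t) = 3 x.

Answer: u(x, t) = 3 x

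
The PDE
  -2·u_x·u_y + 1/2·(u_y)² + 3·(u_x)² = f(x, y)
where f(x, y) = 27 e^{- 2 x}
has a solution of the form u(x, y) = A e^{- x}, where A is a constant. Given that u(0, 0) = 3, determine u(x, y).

Answer: u(x, y) = 3 e^{- x}

Derivation:
Substitute the ansatz u = A e^{- x} into the left-hand side.
Derivatives of the ansatz:
  u_x = - A e^{- x}
  u_y = 0
Term by term:
  -2·u_x·u_y = 0
  1/2·(u_y)² = 0
  3·(u_x)² = 3 A^{2} e^{- 2 x}
So the left-hand side equals
  3 A^{2} e^{- 2 x}
This must equal f(x, y) = 27 e^{- 2 x} identically.
Matching coefficients of the independent functions:
  [e^{- 2 x}]:  3 A^{2} = 27
These equations allow (A) = (-3) or (3).
Impose the point condition(s):
  u(0, 0) = 3  ⟹  A = 3
Only A = 3 satisfies everything.
Hence u(x, y) = 3 e^{- x}.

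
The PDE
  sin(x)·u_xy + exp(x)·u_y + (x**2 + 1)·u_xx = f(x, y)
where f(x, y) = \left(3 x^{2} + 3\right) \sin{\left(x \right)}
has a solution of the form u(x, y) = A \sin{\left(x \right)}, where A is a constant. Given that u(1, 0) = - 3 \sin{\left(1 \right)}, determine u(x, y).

Substitute the ansatz u = A \sin{\left(x \right)} into the left-hand side.
Derivatives of the ansatz:
  u_xy = 0
  u_y = 0
  u_xx = - A \sin{\left(x \right)}
Term by term:
  sin(x)·u_xy = 0
  exp(x)·u_y = 0
  (x**2 + 1)·u_xx = - A x^{2} \sin{\left(x \right)} - A \sin{\left(x \right)}
So the left-hand side equals
  - A x^{2} \sin{\left(x \right)} - A \sin{\left(x \right)}
This must equal f(x, y) identically; expanded, f = 3 x^{2} \sin{\left(x \right)} + 3 \sin{\left(x \right)}.
Matching coefficients of the independent functions:
  [x^{2} \sin{\left(x \right)}, \sin{\left(x \right)}]:  - A = 3
Solving: A = -3.
Check against the point condition:
  u(1, 0) = - 3 \sin{\left(1 \right)}  ⟹  A \sin{\left(1 \right)} = - 3 \sin{\left(1 \right)}  ✓
Hence u(x, y) = - 3 \sin{\left(x \right)}.

Answer: u(x, y) = - 3 \sin{\left(x \right)}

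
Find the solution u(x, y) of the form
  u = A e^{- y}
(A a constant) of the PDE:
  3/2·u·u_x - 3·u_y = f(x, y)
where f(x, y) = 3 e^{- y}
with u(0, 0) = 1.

Substitute the ansatz u = A e^{- y} into the left-hand side.
Derivatives of the ansatz:
  u_x = 0
  u_y = - A e^{- y}
Term by term:
  3/2·u·u_x = 0
  -3·u_y = 3 A e^{- y}
So the left-hand side equals
  3 A e^{- y}
This must equal f(x, y) = 3 e^{- y} identically.
Matching coefficients of the independent functions:
  [e^{- y}]:  3 A = 3
Solving: A = 1.
Check against the point condition:
  u(0, 0) = 1  ⟹  A = 1  ✓
Hence u(x, y) = e^{- y}.

Answer: u(x, y) = e^{- y}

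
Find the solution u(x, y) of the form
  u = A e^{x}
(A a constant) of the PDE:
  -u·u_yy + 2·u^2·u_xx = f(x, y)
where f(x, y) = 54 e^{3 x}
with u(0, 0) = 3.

Substitute the ansatz u = A e^{x} into the left-hand side.
Derivatives of the ansatz:
  u_yy = 0
  u_xx = A e^{x}
Term by term:
  -u·u_yy = 0
  2·u^2·u_xx = 2 A^{3} e^{3 x}
So the left-hand side equals
  2 A^{3} e^{3 x}
This must equal f(x, y) = 54 e^{3 x} identically.
Matching coefficients of the independent functions:
  [e^{3 x}]:  2 A^{3} = 54
Solving: A = 3.
Check against the point condition:
  u(0, 0) = 3  ⟹  A = 3  ✓
Hence u(x, y) = 3 e^{x}.

Answer: u(x, y) = 3 e^{x}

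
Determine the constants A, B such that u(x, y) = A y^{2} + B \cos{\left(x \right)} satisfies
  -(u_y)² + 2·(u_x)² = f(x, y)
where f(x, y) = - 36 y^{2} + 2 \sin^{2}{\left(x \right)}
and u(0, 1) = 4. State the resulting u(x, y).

Answer: u(x, y) = 3 y^{2} + \cos{\left(x \right)}

Derivation:
Substitute the ansatz u = A y^{2} + B \cos{\left(x \right)} into the left-hand side.
Derivatives of the ansatz:
  u_y = 2 A y
  u_x = - B \sin{\left(x \right)}
Term by term:
  -(u_y)² = - 4 A^{2} y^{2}
  2·(u_x)² = 2 B^{2} \sin^{2}{\left(x \right)}
So the left-hand side equals
  - 4 A^{2} y^{2} + 2 B^{2} \sin^{2}{\left(x \right)}
This must equal f(x, y) = - 36 y^{2} + 2 \sin^{2}{\left(x \right)} identically.
Matching coefficients of the independent functions:
  [y^{2}]:  - 4 A^{2} = -36
  [\sin^{2}{\left(x \right)}]:  2 B^{2} = 2
These equations allow (A, B) = (-3, -1) or (-3, 1) or (3, -1) or (3, 1).
Impose the point condition(s):
  u(0, 1) = 4  ⟹  A + B = 4
Only A = 3, B = 1 satisfies everything.
Hence u(x, y) = 3 y^{2} + \cos{\left(x \right)}.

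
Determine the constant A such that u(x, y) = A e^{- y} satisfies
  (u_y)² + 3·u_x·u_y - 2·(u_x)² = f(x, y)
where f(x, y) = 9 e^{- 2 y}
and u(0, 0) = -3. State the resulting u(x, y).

Substitute the ansatz u = A e^{- y} into the left-hand side.
Derivatives of the ansatz:
  u_y = - A e^{- y}
  u_x = 0
Term by term:
  (u_y)² = A^{2} e^{- 2 y}
  3·u_x·u_y = 0
  -2·(u_x)² = 0
So the left-hand side equals
  A^{2} e^{- 2 y}
This must equal f(x, y) = 9 e^{- 2 y} identically.
Matching coefficients of the independent functions:
  [e^{- 2 y}]:  A^{2} = 9
These equations allow (A) = (-3) or (3).
Impose the point condition(s):
  u(0, 0) = -3  ⟹  A = -3
Only A = -3 satisfies everything.
Hence u(x, y) = - 3 e^{- y}.

Answer: u(x, y) = - 3 e^{- y}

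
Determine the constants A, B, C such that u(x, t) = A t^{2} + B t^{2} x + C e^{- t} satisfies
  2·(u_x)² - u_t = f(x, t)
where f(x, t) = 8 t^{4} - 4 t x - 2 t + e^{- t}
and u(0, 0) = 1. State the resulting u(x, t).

Answer: u(x, t) = 2 t^{2} x + t^{2} + e^{- t}

Derivation:
Substitute the ansatz u = A t^{2} + B t^{2} x + C e^{- t} into the left-hand side.
Derivatives of the ansatz:
  u_x = B t^{2}
  u_t = 2 A t + 2 B t x - C e^{- t}
Term by term:
  2·(u_x)² = 2 B^{2} t^{4}
  -u_t = - 2 A t - 2 B t x + C e^{- t}
So the left-hand side equals
  - 2 A t + 2 B^{2} t^{4} - 2 B t x + C e^{- t}
This must equal f(x, t) = 8 t^{4} - 4 t x - 2 t + e^{- t} identically.
Matching coefficients of the independent functions:
  [t]:  - 2 A = -2
  [t^{4}]:  2 B^{2} = 8
  [t x]:  - 2 B = -4
  [e^{- t}]:  C = 1
Solving: A = 1, B = 2, C = 1.
Check against the point condition:
  u(0, 0) = 1  ⟹  C = 1  ✓
Hence u(x, t) = 2 t^{2} x + t^{2} + e^{- t}.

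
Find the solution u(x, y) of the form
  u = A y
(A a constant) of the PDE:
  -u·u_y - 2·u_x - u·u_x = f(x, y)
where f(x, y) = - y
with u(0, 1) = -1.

Substitute the ansatz u = A y into the left-hand side.
Derivatives of the ansatz:
  u_y = A
  u_x = 0
Term by term:
  -u·u_y = - A^{2} y
  -2·u_x = 0
  -u·u_x = 0
So the left-hand side equals
  - A^{2} y
This must equal f(x, y) = - y identically.
Matching coefficients of the independent functions:
  [y]:  - A^{2} = -1
These equations allow (A) = (-1) or (1).
Impose the point condition(s):
  u(0, 1) = -1  ⟹  A = -1
Only A = -1 satisfies everything.
Hence u(x, y) = - y.

Answer: u(x, y) = - y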